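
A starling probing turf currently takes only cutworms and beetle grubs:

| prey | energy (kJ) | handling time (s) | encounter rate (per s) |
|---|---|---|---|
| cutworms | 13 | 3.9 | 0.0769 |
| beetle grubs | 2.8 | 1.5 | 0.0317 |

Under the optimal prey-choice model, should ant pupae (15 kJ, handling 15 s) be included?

Yes

On cutworms and beetle grubs alone, R = ΣλE/(1+Σλh) = 1.088/1.347 = 0.8078 kJ/s.
ant pupae: E/h = 15/15 = 1 kJ/s.
Since 1 > R, including ant pupae increases the long-run rate.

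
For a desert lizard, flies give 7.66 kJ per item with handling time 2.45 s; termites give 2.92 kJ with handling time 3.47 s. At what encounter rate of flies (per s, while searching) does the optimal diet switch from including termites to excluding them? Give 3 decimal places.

0.150 per s

At the threshold, the rate on flies alone equals the profitability of termites: λ·7.66/(1 + λ·2.45) = 2.92/3.47 = 0.8415.
Rearranging, λ(7.66 − 0.8415×2.45) = 0.8415, so λ = 0.8415/5.598 = 0.1503 per s.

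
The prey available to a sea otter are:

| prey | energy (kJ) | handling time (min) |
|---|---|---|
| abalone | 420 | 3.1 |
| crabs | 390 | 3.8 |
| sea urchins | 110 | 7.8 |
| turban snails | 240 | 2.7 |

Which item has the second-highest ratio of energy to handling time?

In descending order of E/h:
abalone: 420/3.1 = 135 kJ/min
crabs: 390/3.8 = 103 kJ/min
turban snails: 240/2.7 = 88.9 kJ/min
sea urchins: 110/7.8 = 14.1 kJ/min

crabs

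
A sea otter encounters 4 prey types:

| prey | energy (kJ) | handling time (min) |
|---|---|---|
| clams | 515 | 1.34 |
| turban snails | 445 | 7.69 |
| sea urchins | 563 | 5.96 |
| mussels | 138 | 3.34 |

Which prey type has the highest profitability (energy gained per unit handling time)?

Profitability E/h (kJ/min): clams = 515/1.34 = 384, turban snails = 445/7.69 = 57.9, sea urchins = 563/5.96 = 94.5, mussels = 138/3.34 = 41.3.
Ranked: clams > sea urchins > turban snails > mussels.

clams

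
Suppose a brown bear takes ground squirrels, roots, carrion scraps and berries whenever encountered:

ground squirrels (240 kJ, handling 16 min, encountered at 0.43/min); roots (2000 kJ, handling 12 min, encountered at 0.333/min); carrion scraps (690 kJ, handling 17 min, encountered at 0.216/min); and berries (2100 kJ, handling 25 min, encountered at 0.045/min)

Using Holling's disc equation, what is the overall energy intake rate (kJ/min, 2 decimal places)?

R = (0.43×240 + 0.333×2000 + 0.216×690 + 0.045×2100) / (1 + 0.43×16 + 0.333×12 + 0.216×17 + 0.045×25) = 1013/16.67 = 60.74 kJ/min.

60.74 kJ/min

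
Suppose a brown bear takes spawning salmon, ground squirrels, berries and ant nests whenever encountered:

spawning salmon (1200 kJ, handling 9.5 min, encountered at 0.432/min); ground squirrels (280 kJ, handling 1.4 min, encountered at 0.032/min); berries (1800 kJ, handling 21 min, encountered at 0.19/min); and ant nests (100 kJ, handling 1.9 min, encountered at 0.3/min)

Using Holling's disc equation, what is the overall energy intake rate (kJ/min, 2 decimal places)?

R = (0.432×1200 + 0.032×280 + 0.19×1800 + 0.3×100) / (1 + 0.432×9.5 + 0.032×1.4 + 0.19×21 + 0.3×1.9) = 899.4/9.709 = 92.63 kJ/min.

92.63 kJ/min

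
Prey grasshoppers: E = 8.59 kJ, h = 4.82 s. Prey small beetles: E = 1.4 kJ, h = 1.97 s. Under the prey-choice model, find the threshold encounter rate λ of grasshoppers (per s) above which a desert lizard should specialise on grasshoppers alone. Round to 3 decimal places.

At the threshold, the rate on grasshoppers alone equals the profitability of small beetles: λ·8.59/(1 + λ·4.82) = 1.4/1.97 = 0.7107.
Rearranging, λ(8.59 − 0.7107×4.82) = 0.7107, so λ = 0.7107/5.165 = 0.1376 per s.

0.138 per s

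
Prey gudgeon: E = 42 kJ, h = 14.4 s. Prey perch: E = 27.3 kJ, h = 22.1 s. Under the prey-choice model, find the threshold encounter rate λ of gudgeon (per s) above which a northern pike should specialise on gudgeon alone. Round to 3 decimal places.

The zero-one rule: include perch iff E₂/h₂ > λE₁/(1+λh₁). Equality gives the switch point.
λE₁h₂ = E₂ + λE₂h₁ ⇒ λ = E₂/(E₁h₂ − E₂h₁) = 27.3/(928.2 − 393.1) = 0.05102 per s.

0.051 per s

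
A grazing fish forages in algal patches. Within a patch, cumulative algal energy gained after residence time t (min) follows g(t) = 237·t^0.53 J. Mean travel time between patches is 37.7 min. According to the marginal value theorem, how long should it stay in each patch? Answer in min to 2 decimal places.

Maximise g(t)/(T+t): set derivative to zero → g'(t)(T+t) = g(t).
g'(t) = 0.53·237·t^-0.47. Setting 0.53·237·t^-0.47 = 237·t^0.53/(37.7+t) gives 0.53(37.7+t) = t, so 0.47·t = 0.53×37.7.
t* = 0.53×37.7/0.47 = 42.51 min.

42.51 min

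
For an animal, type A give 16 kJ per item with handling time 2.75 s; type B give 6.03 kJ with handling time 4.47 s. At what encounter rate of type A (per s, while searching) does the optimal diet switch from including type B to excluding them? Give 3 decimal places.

0.110 per s

At the threshold, the rate on type A alone equals the profitability of type B: λ·16/(1 + λ·2.75) = 6.03/4.47 = 1.349.
Rearranging, λ(16 − 1.349×2.75) = 1.349, so λ = 1.349/12.29 = 0.1098 per s.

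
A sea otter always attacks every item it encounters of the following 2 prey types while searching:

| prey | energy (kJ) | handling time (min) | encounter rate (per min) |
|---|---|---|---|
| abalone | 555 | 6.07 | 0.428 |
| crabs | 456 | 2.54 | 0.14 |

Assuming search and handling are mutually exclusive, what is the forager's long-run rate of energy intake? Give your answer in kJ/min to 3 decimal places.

76.230 kJ/min

Energy encountered per unit search time: 0.428×555 + 0.14×456 = 301.4 kJ/min.
Handling time per unit search time: 0.428×6.07 + 0.14×2.54 = 2.954.
Rate = 301.4/(1 + 2.954) = 76.23 kJ/min.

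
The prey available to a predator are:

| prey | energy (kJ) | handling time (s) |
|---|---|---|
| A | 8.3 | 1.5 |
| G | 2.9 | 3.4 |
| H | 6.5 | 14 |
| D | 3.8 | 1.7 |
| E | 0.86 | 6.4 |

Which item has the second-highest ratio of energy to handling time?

D

In descending order of E/h:
A: 8.3/1.5 = 5.53 kJ/s
D: 3.8/1.7 = 2.24 kJ/s
G: 2.9/3.4 = 0.853 kJ/s
H: 6.5/14 = 0.464 kJ/s
E: 0.86/6.4 = 0.134 kJ/s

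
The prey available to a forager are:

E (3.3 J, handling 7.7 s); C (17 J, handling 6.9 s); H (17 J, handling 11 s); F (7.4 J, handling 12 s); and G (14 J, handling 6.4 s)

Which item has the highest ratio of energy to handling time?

C

Profitability E/h (J/s): E = 3.3/7.7 = 0.429, C = 17/6.9 = 2.46, H = 17/11 = 1.55, F = 7.4/12 = 0.617, G = 14/6.4 = 2.19.
Ranked: C > G > H > F > E.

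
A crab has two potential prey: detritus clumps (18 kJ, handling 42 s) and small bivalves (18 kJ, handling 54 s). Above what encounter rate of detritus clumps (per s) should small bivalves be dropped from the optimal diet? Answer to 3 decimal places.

Drop small bivalves once their profitability E₂/h₂ falls below the rate achievable on detritus clumps alone: E₂/h₂ = λE₁/(1 + λh₁).
Solve for λ: λE₁h₂ = E₂(1 + λh₁) → λ(E₁h₂ − E₂h₁) = E₂ → λ = E₂/(E₁h₂ − E₂h₁).
λ = 18/(18×54 − 18×42) = 18/216 = 0.08333 per s.

0.083 per s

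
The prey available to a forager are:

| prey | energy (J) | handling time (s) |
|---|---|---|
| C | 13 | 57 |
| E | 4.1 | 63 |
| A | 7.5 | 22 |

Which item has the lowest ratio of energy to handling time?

E

In descending order of E/h:
A: 7.5/22 = 0.341 J/s
C: 13/57 = 0.228 J/s
E: 4.1/63 = 0.0651 J/s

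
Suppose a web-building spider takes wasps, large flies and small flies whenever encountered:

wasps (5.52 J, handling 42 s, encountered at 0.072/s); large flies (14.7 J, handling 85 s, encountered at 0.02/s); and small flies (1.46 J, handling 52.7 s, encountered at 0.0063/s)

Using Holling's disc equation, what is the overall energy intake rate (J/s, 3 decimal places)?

R = Σλ_iE_i / (1 + Σλ_ih_i)
Numerator: 0.072×5.52 + 0.02×14.7 + 0.0063×1.46 = 0.7006
Denominator: 1 + 0.072×42 + 0.02×85 + 0.0063×52.7 = 6.056
R = 0.7006/6.056 = 0.1157 J/s

0.116 J/s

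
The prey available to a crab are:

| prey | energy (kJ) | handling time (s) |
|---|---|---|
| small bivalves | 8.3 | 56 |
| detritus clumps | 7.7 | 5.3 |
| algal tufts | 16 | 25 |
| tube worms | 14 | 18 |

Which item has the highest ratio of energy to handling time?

In descending order of E/h:
detritus clumps: 7.7/5.3 = 1.45 kJ/s
tube worms: 14/18 = 0.778 kJ/s
algal tufts: 16/25 = 0.64 kJ/s
small bivalves: 8.3/56 = 0.148 kJ/s

detritus clumps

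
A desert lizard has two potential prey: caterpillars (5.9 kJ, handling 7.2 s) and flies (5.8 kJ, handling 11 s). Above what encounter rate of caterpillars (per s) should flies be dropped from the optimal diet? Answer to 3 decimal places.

Drop flies once their profitability E₂/h₂ falls below the rate achievable on caterpillars alone: E₂/h₂ = λE₁/(1 + λh₁).
Solve for λ: λE₁h₂ = E₂(1 + λh₁) → λ(E₁h₂ − E₂h₁) = E₂ → λ = E₂/(E₁h₂ − E₂h₁).
λ = 5.8/(5.9×11 − 5.8×7.2) = 5.8/23.14 = 0.2506 per s.

0.251 per s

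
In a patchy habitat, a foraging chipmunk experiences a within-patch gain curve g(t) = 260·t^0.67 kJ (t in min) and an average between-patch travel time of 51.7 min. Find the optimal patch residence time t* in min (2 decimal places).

104.97 min

Optimal t* satisfies g'(t*) = g(t*)/(T + t*).
g'(t) = 0.67·260·t^-0.33. Setting 0.67·260·t^-0.33 = 260·t^0.67/(51.7+t) gives 0.67(51.7+t) = t, so 0.33·t = 0.67×51.7.
t* = 0.67×51.7/0.33 = 105 min.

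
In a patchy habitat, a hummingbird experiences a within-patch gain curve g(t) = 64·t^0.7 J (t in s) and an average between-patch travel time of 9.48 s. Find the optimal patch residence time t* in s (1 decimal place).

Maximise g(t)/(T+t): set derivative to zero → g'(t)(T+t) = g(t).
g'(t) = 0.7·64·t^-0.3. Setting 0.7·64·t^-0.3 = 64·t^0.7/(9.48+t) gives 0.7(9.48+t) = t, so 0.30·t = 0.7×9.48.
t* = 0.7×9.48/0.30 = 22.12 s.

22.1 s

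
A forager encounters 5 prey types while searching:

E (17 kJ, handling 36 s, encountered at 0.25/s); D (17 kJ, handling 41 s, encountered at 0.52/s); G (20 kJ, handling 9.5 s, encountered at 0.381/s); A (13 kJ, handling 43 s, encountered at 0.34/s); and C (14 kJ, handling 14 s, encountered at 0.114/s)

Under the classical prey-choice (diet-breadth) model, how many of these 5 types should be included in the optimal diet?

1

Rank by E/h (kJ/s): G 2.11, C 1, E 0.472, D 0.415, A 0.302. Include each in turn until the next type's E/h falls below the running intake rate.
Rate on top 1: 1.65. C: 1 < 1.65 → exclude; stop.
Optimal diet: G — 1 of 5 types.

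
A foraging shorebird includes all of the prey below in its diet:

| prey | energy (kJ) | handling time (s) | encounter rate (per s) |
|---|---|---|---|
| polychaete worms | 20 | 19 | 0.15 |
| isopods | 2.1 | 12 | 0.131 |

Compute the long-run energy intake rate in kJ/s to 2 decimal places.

Energy encountered per unit search time: 0.15×20 + 0.131×2.1 = 3.275 kJ/s.
Handling time per unit search time: 0.15×19 + 0.131×12 = 4.422.
Rate = 3.275/(1 + 4.422) = 0.604 kJ/s.

0.60 kJ/s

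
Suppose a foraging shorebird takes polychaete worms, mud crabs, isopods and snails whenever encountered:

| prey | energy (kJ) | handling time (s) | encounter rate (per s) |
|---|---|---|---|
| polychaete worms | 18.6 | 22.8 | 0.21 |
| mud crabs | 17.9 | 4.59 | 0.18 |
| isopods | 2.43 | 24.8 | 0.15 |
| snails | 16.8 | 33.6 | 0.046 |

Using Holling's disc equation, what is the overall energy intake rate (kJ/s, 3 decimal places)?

R = (0.21×18.6 + 0.18×17.9 + 0.15×2.43 + 0.046×16.8) / (1 + 0.21×22.8 + 0.18×4.59 + 0.15×24.8 + 0.046×33.6) = 8.265/11.88 = 0.6957 kJ/s.

0.696 kJ/s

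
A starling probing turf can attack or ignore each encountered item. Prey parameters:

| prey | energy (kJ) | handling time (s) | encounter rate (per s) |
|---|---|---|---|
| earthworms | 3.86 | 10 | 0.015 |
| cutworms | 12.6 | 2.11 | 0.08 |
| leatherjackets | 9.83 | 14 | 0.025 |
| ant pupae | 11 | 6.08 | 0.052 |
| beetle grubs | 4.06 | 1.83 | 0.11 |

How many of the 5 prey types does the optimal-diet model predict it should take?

3

Profitabilities (E/h, kJ/s): cutworms 5.97, beetle grubs 2.22, ant pupae 1.81, leatherjackets 0.702, earthworms 0.386. Add prey in this order while the next type's profitability exceeds the intake rate on those already taken.
Rate on top 1: 0.8624. beetle grubs: 2.22 > 0.8624 → include.
Rate on top 2: 1.062. ant pupae: 1.81 > 1.062 → include.
Rate on top 3: 1.202. leatherjackets: 0.702 < 1.202 → exclude; stop.
Optimal diet: cutworms, beetle grubs, ant pupae — 3 of 5 types.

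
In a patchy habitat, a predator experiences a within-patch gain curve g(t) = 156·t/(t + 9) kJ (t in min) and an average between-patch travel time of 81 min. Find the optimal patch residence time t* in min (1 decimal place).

27.0 min

Maximise g(t)/(T+t): set derivative to zero → g'(t)(T+t) = g(t).
g'(t) = 156·9/(t + 9)². Setting 156·9/(t+9)² = 156t/[(t+9)(81+t)] gives 9(81+t) = t(t+9), so t² = 9×81 = 729.
t* = √729 = 27 min.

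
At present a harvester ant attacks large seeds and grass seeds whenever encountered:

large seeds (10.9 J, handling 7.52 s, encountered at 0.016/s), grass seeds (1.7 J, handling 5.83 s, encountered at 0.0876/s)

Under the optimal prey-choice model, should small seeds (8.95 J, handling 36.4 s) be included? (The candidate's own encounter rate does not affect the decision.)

Yes

On large seeds and grass seeds alone, R = ΣλE/(1+Σλh) = 0.3233/1.631 = 0.1982 J/s.
Profitability of small seeds: 8.95/36.4 = 0.2459 J/s.
0.2459 > 0.1982, so adding small seeds raises the average — include it.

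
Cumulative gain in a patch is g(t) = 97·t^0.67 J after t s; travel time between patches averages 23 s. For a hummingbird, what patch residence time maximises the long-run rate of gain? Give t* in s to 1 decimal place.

46.7 s

Optimal t* satisfies g'(t*) = g(t*)/(T + t*).
g'(t) = 0.67·97·t^-0.33. Setting 0.67·97·t^-0.33 = 97·t^0.67/(23+t) gives 0.67(23+t) = t, so 0.33·t = 0.67×23.
t* = 0.67×23/0.33 = 46.7 s.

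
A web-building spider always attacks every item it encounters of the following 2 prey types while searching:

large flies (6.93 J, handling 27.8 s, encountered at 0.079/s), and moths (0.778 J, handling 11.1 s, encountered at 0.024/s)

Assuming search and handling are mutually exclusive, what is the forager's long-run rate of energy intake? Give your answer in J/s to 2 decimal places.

0.16 J/s

R = (0.079×6.93 + 0.024×0.778) / (1 + 0.079×27.8 + 0.024×11.1) = 0.5661/3.463 = 0.1635 J/s.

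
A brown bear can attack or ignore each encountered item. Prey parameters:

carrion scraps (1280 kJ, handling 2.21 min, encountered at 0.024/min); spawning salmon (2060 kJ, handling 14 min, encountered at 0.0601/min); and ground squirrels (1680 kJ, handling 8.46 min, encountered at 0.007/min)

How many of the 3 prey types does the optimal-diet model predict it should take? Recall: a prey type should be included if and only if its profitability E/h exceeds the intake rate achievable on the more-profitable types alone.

3

Profitabilities (E/h, kJ/min): carrion scraps 579, ground squirrels 199, spawning salmon 147. Add prey in this order while the next type's profitability exceeds the intake rate on those already taken.
Rate on top 1: 29.17. ground squirrels: 199 > 29.17 → include.
Rate on top 2: 38.19. spawning salmon: 147 > 38.19 → include.
Optimal diet: carrion scraps, ground squirrels, spawning salmon — 3 of 3 types.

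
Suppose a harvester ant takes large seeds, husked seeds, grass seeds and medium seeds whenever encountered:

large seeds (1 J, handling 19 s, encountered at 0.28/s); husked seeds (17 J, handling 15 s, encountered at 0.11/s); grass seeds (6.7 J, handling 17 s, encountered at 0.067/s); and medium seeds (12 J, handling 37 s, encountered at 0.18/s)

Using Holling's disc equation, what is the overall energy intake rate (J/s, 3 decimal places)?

R = Σλ_iE_i / (1 + Σλ_ih_i)
Numerator: 0.28×1 + 0.11×17 + 0.067×6.7 + 0.18×12 = 4.759
Denominator: 1 + 0.28×19 + 0.11×15 + 0.067×17 + 0.18×37 = 15.77
R = 4.759/15.77 = 0.3018 J/s

0.302 J/s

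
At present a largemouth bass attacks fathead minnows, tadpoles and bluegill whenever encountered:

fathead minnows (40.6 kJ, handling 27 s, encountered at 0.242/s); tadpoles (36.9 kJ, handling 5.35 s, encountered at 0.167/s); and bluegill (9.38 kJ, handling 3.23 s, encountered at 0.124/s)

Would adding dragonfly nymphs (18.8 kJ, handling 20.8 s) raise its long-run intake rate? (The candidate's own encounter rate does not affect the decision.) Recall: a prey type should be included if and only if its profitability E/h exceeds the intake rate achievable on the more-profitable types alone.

Current rate: (0.242×40.6 + 0.167×36.9 + 0.124×9.38)/(1 + 0.242×27 + 0.167×5.35 + 0.124×3.23) = 1.943 kJ/s.
dragonfly nymphs: E/h = 18.8/20.8 = 0.9038 kJ/s.
Since 0.9038 < R, time spent handling dragonfly nymphs is better spent searching.

No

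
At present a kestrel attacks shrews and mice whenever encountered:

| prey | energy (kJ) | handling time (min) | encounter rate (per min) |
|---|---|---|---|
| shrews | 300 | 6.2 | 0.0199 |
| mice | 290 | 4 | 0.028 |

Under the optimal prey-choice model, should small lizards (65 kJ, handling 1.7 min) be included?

Current rate: (0.0199×300 + 0.028×290)/(1 + 0.0199×6.2 + 0.028×4) = 11.41 kJ/min.
Profitability of small lizards: 65/1.7 = 38.24 kJ/min.
38.24 > 11.41, so adding small lizards raises the average — include it.

Yes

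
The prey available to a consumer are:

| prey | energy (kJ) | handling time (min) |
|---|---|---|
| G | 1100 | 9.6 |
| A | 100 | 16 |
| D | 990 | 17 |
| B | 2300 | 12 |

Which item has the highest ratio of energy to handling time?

Profitability E/h (kJ/min): G = 1100/9.6 = 115, A = 100/16 = 6.25, D = 990/17 = 58.2, B = 2300/12 = 192.
Ranked: B > G > D > A.

B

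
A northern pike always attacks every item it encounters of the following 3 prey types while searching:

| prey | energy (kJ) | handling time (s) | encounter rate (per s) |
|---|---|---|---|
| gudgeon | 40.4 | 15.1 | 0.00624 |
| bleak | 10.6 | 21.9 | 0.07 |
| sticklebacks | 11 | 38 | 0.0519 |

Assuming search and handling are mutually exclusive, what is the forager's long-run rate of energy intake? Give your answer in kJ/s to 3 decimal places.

Energy encountered per unit search time: 0.00624×40.4 + 0.07×10.6 + 0.0519×11 = 1.565 kJ/s.
Handling time per unit search time: 0.00624×15.1 + 0.07×21.9 + 0.0519×38 = 3.599.
Rate = 1.565/(1 + 3.599) = 0.3403 kJ/s.

0.340 kJ/s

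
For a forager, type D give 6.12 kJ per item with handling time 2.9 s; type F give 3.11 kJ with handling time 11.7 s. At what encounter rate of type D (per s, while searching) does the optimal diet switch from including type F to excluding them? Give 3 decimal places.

The zero-one rule: include type F iff E₂/h₂ > λE₁/(1+λh₁). Equality gives the switch point.
λE₁h₂ = E₂ + λE₂h₁ ⇒ λ = E₂/(E₁h₂ − E₂h₁) = 3.11/(71.6 − 9.019) = 0.04969 per s.

0.050 per s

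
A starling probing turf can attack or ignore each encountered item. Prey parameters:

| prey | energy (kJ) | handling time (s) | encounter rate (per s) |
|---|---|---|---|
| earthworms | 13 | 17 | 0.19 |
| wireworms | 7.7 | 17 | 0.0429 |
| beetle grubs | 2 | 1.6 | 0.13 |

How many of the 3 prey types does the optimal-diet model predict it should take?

2

E/h in descending order: beetle grubs 1.25, earthworms 0.765, wireworms 0.453 kJ/s. The optimal diet is the largest prefix of this list for which every included type satisfies E_i/h_i > R on the types above it.
Rate on top 1: 0.2152. earthworms: 0.765 > 0.2152 → include.
Rate on top 2: 0.6151. wireworms: 0.453 < 0.6151 → exclude; stop.
Optimal diet: beetle grubs, earthworms — 2 of 3 types.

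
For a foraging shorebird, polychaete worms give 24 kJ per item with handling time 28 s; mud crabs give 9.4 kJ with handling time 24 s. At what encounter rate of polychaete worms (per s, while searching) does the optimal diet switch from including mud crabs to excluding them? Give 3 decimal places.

The zero-one rule: include mud crabs iff E₂/h₂ > λE₁/(1+λh₁). Equality gives the switch point.
λE₁h₂ = E₂ + λE₂h₁ ⇒ λ = E₂/(E₁h₂ − E₂h₁) = 9.4/(576 − 263.2) = 0.03005 per s.

0.030 per s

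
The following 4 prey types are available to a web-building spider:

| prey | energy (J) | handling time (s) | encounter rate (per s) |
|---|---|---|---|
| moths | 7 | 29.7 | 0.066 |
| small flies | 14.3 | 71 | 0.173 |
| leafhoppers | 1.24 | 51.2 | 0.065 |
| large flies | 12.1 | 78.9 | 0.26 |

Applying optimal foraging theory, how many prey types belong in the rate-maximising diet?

2

E/h in descending order: moths 0.236, small flies 0.201, large flies 0.153, leafhoppers 0.0242 J/s. The optimal diet is the largest prefix of this list for which every included type satisfies E_i/h_i > R on the types above it.
Rate on top 1: 0.1561. small flies: 0.201 > 0.1561 → include.
Rate on top 2: 0.1926. large flies: 0.153 < 0.1926 → exclude; stop.
Optimal diet: moths, small flies — 2 of 4 types.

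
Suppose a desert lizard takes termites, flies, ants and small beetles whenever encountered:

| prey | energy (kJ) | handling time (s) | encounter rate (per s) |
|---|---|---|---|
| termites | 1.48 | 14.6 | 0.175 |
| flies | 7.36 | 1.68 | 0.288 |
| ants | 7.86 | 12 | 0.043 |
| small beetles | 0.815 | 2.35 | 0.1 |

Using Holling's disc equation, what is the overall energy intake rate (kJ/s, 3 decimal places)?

R = Σλ_iE_i / (1 + Σλ_ih_i)
Numerator: 0.175×1.48 + 0.288×7.36 + 0.043×7.86 + 0.1×0.815 = 2.798
Denominator: 1 + 0.175×14.6 + 0.288×1.68 + 0.043×12 + 0.1×2.35 = 4.79
R = 2.798/4.79 = 0.5842 kJ/s

0.584 kJ/s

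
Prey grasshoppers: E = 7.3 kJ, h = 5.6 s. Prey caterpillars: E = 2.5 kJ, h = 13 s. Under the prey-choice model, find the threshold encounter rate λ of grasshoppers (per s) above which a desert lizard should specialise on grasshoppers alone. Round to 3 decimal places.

0.031 per s

The zero-one rule: include caterpillars iff E₂/h₂ > λE₁/(1+λh₁). Equality gives the switch point.
λE₁h₂ = E₂ + λE₂h₁ ⇒ λ = E₂/(E₁h₂ − E₂h₁) = 2.5/(94.9 − 14) = 0.0309 per s.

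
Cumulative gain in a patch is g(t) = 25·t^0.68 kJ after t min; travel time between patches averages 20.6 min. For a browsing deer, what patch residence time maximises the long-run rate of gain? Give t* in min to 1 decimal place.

43.8 min

Maximise g(t)/(T+t): set derivative to zero → g'(t)(T+t) = g(t).
g'(t) = 0.68·25·t^-0.32. Setting 0.68·25·t^-0.32 = 25·t^0.68/(20.6+t) gives 0.68(20.6+t) = t, so 0.32·t = 0.68×20.6.
t* = 0.68×20.6/0.32 = 43.78 min.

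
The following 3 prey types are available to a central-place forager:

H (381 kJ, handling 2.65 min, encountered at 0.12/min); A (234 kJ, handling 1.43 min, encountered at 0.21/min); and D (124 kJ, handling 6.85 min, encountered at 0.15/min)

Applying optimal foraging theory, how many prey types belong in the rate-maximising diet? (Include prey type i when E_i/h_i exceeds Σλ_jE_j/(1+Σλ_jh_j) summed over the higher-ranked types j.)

2

Profitabilities (E/h, kJ/min): A 164, H 144, D 18.1. Add prey in this order while the next type's profitability exceeds the intake rate on those already taken.
Rate on top 1: 37.79. H: 144 > 37.79 → include.
Rate on top 2: 58.62. D: 18.1 < 58.62 → exclude; stop.
Optimal diet: A, H — 2 of 3 types.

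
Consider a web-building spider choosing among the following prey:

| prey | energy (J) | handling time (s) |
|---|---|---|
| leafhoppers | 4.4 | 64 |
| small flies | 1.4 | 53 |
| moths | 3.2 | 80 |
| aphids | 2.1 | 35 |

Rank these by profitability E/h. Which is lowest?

Profitability E/h (J/s): leafhoppers = 4.4/64 = 0.0688, small flies = 1.4/53 = 0.0264, moths = 3.2/80 = 0.04, aphids = 2.1/35 = 0.06.
Ranked: leafhoppers > aphids > moths > small flies.

small flies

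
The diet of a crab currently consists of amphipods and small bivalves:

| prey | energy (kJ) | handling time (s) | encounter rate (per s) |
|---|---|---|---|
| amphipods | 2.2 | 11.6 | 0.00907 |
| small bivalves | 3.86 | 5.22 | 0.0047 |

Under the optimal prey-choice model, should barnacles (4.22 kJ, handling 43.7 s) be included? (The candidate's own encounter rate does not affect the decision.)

Current rate: (0.00907×2.2 + 0.0047×3.86)/(1 + 0.00907×11.6 + 0.0047×5.22) = 0.03372 kJ/s.
Profitability of barnacles: 4.22/43.7 = 0.09657 kJ/s.
0.09657 > 0.03372, so adding barnacles raises the average — include it.

Yes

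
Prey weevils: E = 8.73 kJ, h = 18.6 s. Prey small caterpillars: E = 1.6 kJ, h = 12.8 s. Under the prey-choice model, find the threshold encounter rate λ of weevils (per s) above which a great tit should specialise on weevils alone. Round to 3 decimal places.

Drop small caterpillars once their profitability E₂/h₂ falls below the rate achievable on weevils alone: E₂/h₂ = λE₁/(1 + λh₁).
Solve for λ: λE₁h₂ = E₂(1 + λh₁) → λ(E₁h₂ − E₂h₁) = E₂ → λ = E₂/(E₁h₂ − E₂h₁).
λ = 1.6/(8.73×12.8 − 1.6×18.6) = 1.6/81.98 = 0.01952 per s.

0.020 per s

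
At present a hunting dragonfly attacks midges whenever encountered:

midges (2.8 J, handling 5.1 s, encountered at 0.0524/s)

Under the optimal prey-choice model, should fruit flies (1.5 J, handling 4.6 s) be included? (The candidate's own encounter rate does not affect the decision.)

Intake rate on the current diet: R = (0.0524×2.8) / (1 + 0.0524×5.1) = 0.1467/1.267 = 0.1158 J/s.
Profitability of fruit flies: 1.5/4.6 = 0.3261 J/s.
0.3261 > 0.1158, so adding fruit flies raises the average — include it.

Yes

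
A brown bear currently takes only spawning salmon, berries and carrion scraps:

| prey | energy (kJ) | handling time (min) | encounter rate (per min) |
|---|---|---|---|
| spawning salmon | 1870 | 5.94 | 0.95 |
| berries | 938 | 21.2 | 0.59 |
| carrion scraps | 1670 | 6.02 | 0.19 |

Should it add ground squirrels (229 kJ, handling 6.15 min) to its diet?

Current rate: (0.95×1870 + 0.59×938 + 0.19×1670)/(1 + 0.95×5.94 + 0.59×21.2 + 0.19×6.02) = 130.4 kJ/min.
ground squirrels: E/h = 229/6.15 = 37.24 kJ/min.
Since 37.24 < R, time spent handling ground squirrels is better spent searching.

No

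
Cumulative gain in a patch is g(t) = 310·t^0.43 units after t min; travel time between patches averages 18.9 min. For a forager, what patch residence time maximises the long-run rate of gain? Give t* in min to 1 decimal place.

By the marginal value theorem, leave when the instantaneous gain rate g'(t) equals the habitat-wide average g(t)/(T + t).
g'(t) = 0.43·310·t^-0.57. Setting 0.43·310·t^-0.57 = 310·t^0.43/(18.9+t) gives 0.43(18.9+t) = t, so 0.57·t = 0.43×18.9.
t* = 0.43×18.9/0.57 = 14.26 min.

14.3 min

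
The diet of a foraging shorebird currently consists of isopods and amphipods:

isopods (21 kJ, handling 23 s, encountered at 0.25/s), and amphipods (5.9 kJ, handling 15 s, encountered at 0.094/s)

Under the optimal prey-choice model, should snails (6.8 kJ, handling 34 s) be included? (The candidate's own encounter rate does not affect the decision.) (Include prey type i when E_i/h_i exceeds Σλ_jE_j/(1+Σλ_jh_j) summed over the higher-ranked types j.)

No

Current rate: (0.25×21 + 0.094×5.9)/(1 + 0.25×23 + 0.094×15) = 0.7113 kJ/s.
snails: E/h = 6.8/34 = 0.2 kJ/s.
0.2 < 0.7113, so adding snails would lower the average — exclude it.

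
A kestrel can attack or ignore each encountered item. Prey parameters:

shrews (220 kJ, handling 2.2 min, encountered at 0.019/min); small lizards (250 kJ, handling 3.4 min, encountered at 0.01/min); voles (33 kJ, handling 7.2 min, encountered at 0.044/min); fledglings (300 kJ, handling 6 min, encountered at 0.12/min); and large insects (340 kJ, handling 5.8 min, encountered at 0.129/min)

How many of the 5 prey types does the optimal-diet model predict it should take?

E/h in descending order: shrews 100, small lizards 73.5, large insects 58.6, fledglings 50, voles 4.58 kJ/min. The optimal diet is the largest prefix of this list for which every included type satisfies E_i/h_i > R on the types above it.
Rate on top 1: 4.012. small lizards: 73.5 > 4.012 → include.
Rate on top 2: 6.209. large insects: 58.6 > 6.209 → include.
Rate on top 3: 27.71. fledglings: 50 > 27.71 → include.
Rate on top 4: 34.02. voles: 4.58 < 34.02 → exclude; stop.
Optimal diet: shrews, small lizards, large insects, fledglings — 4 of 5 types.

4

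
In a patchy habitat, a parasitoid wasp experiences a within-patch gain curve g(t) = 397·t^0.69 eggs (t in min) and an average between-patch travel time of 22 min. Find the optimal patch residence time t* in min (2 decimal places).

48.97 min

Optimal t* satisfies g'(t*) = g(t*)/(T + t*).
g'(t) = 0.69·397·t^-0.31. Setting 0.69·397·t^-0.31 = 397·t^0.69/(22+t) gives 0.69(22+t) = t, so 0.31·t = 0.69×22.
t* = 0.69×22/0.31 = 48.97 min.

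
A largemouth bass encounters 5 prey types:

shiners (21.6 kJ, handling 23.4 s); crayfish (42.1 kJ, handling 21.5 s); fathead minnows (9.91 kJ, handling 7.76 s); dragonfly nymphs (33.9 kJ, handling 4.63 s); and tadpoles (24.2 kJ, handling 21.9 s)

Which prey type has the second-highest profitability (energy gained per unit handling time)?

crayfish

Profitability E/h (kJ/s): shiners = 21.6/23.4 = 0.923, crayfish = 42.1/21.5 = 1.96, fathead minnows = 9.91/7.76 = 1.28, dragonfly nymphs = 33.9/4.63 = 7.32, tadpoles = 24.2/21.9 = 1.11.
Ranked: dragonfly nymphs > crayfish > fathead minnows > tadpoles > shiners.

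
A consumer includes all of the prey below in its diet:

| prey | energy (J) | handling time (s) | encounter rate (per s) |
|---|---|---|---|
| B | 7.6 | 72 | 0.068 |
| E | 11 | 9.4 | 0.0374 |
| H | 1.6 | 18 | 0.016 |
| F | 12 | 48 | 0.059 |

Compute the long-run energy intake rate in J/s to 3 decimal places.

R = (0.068×7.6 + 0.0374×11 + 0.016×1.6 + 0.059×12) / (1 + 0.068×72 + 0.0374×9.4 + 0.016×18 + 0.059×48) = 1.662/9.368 = 0.1774 J/s.

0.177 J/s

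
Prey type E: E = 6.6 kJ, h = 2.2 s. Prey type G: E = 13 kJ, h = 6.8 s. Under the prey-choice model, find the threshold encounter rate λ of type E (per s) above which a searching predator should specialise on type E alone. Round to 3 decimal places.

0.799 per s

The zero-one rule: include type G iff E₂/h₂ > λE₁/(1+λh₁). Equality gives the switch point.
λE₁h₂ = E₂ + λE₂h₁ ⇒ λ = E₂/(E₁h₂ − E₂h₁) = 13/(44.88 − 28.6) = 0.7985 per s.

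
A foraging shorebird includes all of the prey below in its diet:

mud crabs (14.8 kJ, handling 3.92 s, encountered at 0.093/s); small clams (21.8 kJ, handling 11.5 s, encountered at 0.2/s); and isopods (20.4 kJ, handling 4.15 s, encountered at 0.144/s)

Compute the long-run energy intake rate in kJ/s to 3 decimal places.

2.035 kJ/s

R = Σλ_iE_i / (1 + Σλ_ih_i)
Numerator: 0.093×14.8 + 0.2×21.8 + 0.144×20.4 = 8.674
Denominator: 1 + 0.093×3.92 + 0.2×11.5 + 0.144×4.15 = 4.262
R = 8.674/4.262 = 2.035 kJ/s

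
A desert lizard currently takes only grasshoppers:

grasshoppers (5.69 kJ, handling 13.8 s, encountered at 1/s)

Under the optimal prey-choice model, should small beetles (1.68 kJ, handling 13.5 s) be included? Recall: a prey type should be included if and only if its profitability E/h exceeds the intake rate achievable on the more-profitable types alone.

No

Current rate: (1×5.69)/(1 + 1×13.8) = 0.3845 kJ/s.
small beetles: E/h = 1.68/13.5 = 0.1244 kJ/s.
0.1244 < 0.3845, so adding small beetles would lower the average — exclude it.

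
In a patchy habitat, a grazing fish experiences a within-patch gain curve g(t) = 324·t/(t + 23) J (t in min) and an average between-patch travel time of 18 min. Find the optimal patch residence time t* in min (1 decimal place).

Maximise g(t)/(T+t): set derivative to zero → g'(t)(T+t) = g(t).
g'(t) = 324·23/(t + 23)². Setting 324·23/(t+23)² = 324t/[(t+23)(18+t)] gives 23(18+t) = t(t+23), so t² = 23×18 = 414.
t* = √414 = 20.35 min.

20.3 min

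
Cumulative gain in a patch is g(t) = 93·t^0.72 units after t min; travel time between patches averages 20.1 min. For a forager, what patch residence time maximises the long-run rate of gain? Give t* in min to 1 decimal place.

51.7 min

Optimal t* satisfies g'(t*) = g(t*)/(T + t*).
g'(t) = 0.72·93·t^-0.28. Setting 0.72·93·t^-0.28 = 93·t^0.72/(20.1+t) gives 0.72(20.1+t) = t, so 0.28·t = 0.72×20.1.
t* = 0.72×20.1/0.28 = 51.69 min.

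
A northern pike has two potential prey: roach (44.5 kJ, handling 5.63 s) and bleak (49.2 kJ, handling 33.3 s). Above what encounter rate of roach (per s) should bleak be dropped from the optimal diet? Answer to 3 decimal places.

0.041 per s

The zero-one rule: include bleak iff E₂/h₂ > λE₁/(1+λh₁). Equality gives the switch point.
λE₁h₂ = E₂ + λE₂h₁ ⇒ λ = E₂/(E₁h₂ − E₂h₁) = 49.2/(1482 − 277) = 0.04083 per s.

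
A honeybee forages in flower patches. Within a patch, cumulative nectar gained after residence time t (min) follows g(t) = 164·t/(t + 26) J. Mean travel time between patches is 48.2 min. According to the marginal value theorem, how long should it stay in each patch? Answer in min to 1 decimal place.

35.4 min

Optimal t* satisfies g'(t*) = g(t*)/(T + t*).
g'(t) = 164·26/(t + 26)². Setting 164·26/(t+26)² = 164t/[(t+26)(48.2+t)] gives 26(48.2+t) = t(t+26), so t² = 26×48.2 = 1253.
t* = √1253 = 35.4 min.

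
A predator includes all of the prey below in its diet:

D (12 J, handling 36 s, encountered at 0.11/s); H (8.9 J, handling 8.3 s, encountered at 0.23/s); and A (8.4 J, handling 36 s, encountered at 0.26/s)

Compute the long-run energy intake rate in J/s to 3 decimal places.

0.342 J/s

Energy encountered per unit search time: 0.11×12 + 0.23×8.9 + 0.26×8.4 = 5.551 J/s.
Handling time per unit search time: 0.11×36 + 0.23×8.3 + 0.26×36 = 15.23.
Rate = 5.551/(1 + 15.23) = 0.342 J/s.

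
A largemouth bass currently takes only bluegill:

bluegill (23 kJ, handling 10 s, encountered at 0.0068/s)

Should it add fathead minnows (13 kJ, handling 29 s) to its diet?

Yes

On bluegill alone, R = ΣλE/(1+Σλh) = 0.1564/1.068 = 0.1464 kJ/s.
Profitability of fathead minnows: 13/29 = 0.4483 kJ/s.
Since 0.4483 > R, including fathead minnows increases the long-run rate.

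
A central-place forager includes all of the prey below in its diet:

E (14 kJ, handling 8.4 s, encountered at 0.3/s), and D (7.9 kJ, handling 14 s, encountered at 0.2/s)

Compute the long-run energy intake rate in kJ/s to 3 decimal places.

Energy encountered per unit search time: 0.3×14 + 0.2×7.9 = 5.78 kJ/s.
Handling time per unit search time: 0.3×8.4 + 0.2×14 = 5.32.
Rate = 5.78/(1 + 5.32) = 0.9146 kJ/s.

0.915 kJ/s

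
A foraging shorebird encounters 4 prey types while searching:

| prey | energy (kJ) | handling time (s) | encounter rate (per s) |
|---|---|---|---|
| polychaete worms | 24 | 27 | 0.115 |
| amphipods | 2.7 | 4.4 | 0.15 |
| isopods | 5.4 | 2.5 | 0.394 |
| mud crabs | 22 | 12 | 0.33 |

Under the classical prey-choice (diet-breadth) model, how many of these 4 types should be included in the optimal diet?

2

E/h in descending order: isopods 2.16, mud crabs 1.83, polychaete worms 0.889, amphipods 0.614 kJ/s. The optimal diet is the largest prefix of this list for which every included type satisfies E_i/h_i > R on the types above it.
Rate on top 1: 1.072. mud crabs: 1.83 > 1.072 → include.
Rate on top 2: 1.579. polychaete worms: 0.889 < 1.579 → exclude; stop.
Optimal diet: isopods, mud crabs — 2 of 4 types.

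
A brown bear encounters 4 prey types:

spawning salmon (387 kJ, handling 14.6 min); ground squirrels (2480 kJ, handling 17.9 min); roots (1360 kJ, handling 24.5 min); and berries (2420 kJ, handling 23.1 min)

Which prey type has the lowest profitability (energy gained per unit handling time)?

Profitability E/h (kJ/min): spawning salmon = 387/14.6 = 26.5, ground squirrels = 2480/17.9 = 139, roots = 1360/24.5 = 55.5, berries = 2420/23.1 = 105.
Ranked: ground squirrels > berries > roots > spawning salmon.

spawning salmon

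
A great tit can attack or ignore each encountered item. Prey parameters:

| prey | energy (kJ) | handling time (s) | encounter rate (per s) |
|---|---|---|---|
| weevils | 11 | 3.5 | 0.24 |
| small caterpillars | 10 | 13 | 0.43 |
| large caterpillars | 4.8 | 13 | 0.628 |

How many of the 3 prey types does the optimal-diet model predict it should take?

Profitabilities (E/h, kJ/s): weevils 3.14, small caterpillars 0.769, large caterpillars 0.369. Add prey in this order while the next type's profitability exceeds the intake rate on those already taken.
Rate on top 1: 1.435. small caterpillars: 0.769 < 1.435 → exclude; stop.
Optimal diet: weevils — 1 of 3 types.

1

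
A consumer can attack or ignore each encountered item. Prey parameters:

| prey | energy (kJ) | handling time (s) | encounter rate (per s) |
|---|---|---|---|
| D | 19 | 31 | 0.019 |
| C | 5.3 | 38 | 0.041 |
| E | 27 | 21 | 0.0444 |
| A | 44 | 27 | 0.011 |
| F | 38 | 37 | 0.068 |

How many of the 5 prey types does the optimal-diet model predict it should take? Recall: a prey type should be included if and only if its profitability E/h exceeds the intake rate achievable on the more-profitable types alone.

3

Rank by E/h (kJ/s): A 1.63, E 1.29, F 1.03, D 0.613, C 0.139. Include each in turn until the next type's E/h falls below the running intake rate.
Rate on top 1: 0.3732. E: 1.29 > 0.3732 → include.
Rate on top 2: 0.7548. F: 1.03 > 0.7548 → include.
Rate on top 3: 0.8991. D: 0.613 < 0.8991 → exclude; stop.
Optimal diet: A, E, F — 3 of 5 types.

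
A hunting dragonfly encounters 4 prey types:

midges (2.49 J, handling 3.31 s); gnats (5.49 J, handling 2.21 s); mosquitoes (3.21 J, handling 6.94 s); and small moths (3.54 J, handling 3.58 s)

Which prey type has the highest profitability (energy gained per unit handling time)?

In descending order of E/h:
gnats: 5.49/2.21 = 2.48 J/s
small moths: 3.54/3.58 = 0.989 J/s
midges: 2.49/3.31 = 0.752 J/s
mosquitoes: 3.21/6.94 = 0.463 J/s

gnats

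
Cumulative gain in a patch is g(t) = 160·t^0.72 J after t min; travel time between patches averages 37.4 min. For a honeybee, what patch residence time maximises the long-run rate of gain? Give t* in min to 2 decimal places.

Maximise g(t)/(T+t): set derivative to zero → g'(t)(T+t) = g(t).
g'(t) = 0.72·160·t^-0.28. Setting 0.72·160·t^-0.28 = 160·t^0.72/(37.4+t) gives 0.72(37.4+t) = t, so 0.28·t = 0.72×37.4.
t* = 0.72×37.4/0.28 = 96.17 min.

96.17 min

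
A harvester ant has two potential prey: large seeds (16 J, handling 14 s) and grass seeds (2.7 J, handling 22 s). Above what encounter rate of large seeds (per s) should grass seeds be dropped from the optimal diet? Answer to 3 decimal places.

0.009 per s

The zero-one rule: include grass seeds iff E₂/h₂ > λE₁/(1+λh₁). Equality gives the switch point.
λE₁h₂ = E₂ + λE₂h₁ ⇒ λ = E₂/(E₁h₂ − E₂h₁) = 2.7/(352 − 37.8) = 0.008593 per s.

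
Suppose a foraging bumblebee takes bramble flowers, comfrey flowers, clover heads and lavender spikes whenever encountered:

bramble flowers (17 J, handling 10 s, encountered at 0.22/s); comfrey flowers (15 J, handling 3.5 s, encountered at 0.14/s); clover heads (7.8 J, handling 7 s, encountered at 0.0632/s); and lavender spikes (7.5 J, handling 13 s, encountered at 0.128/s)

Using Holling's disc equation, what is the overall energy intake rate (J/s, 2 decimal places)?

1.26 J/s

R = (0.22×17 + 0.14×15 + 0.0632×7.8 + 0.128×7.5) / (1 + 0.22×10 + 0.14×3.5 + 0.0632×7 + 0.128×13) = 7.293/5.796 = 1.258 J/s.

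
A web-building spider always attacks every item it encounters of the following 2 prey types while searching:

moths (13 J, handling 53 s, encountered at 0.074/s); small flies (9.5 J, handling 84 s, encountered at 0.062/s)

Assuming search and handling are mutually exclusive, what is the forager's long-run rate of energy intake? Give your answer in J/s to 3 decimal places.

R = Σλ_iE_i / (1 + Σλ_ih_i)
Numerator: 0.074×13 + 0.062×9.5 = 1.551
Denominator: 1 + 0.074×53 + 0.062×84 = 10.13
R = 1.551/10.13 = 0.1531 J/s

0.153 J/s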